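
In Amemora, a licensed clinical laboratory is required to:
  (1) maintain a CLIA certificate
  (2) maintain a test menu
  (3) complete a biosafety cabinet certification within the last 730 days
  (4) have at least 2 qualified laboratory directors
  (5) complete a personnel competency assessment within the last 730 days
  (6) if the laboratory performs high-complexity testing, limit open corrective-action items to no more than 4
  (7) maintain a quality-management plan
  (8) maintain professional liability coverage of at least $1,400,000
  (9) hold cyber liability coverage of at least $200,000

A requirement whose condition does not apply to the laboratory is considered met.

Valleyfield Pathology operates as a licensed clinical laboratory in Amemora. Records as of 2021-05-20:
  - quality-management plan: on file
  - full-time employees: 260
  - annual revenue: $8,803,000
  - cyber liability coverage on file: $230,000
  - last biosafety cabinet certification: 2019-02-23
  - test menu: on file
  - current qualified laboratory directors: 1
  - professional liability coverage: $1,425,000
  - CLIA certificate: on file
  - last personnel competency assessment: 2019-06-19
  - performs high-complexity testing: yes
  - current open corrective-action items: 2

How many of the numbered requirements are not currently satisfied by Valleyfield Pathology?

1. CLIA certificate present → met
2. test menu present → met
3. biosafety cabinet certification 817 days ago vs limit 730 → not met
4. qualified laboratory directors 1 < 2 → not met
5. personnel competency assessment 701 days ago vs limit 730 → met
6. condition 'performs high-complexity testing' holds; open corrective-action items 2 ≤ 4 → met
7. quality-management plan present → met
8. professional liability coverage $1,425,000 ≥ $1,400,000 → met
9. cyber liability coverage $230,000 ≥ $200,000 → met
Not met: 2 of 9

2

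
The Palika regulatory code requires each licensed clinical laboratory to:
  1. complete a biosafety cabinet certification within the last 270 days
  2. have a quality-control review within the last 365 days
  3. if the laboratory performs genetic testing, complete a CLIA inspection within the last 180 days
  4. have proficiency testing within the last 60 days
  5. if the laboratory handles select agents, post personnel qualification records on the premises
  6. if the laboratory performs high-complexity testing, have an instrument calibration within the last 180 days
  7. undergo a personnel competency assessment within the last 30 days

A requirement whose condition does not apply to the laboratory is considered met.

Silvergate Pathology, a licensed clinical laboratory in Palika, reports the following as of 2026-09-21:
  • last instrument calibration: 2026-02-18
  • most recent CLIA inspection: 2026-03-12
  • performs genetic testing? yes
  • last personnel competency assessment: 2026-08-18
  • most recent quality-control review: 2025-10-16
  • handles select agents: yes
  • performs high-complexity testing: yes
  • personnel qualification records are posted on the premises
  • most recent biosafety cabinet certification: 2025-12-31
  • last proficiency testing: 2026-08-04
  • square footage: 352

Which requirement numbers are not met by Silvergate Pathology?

3, 6, 7

1. biosafety cabinet certification 264 days ago vs limit 270 → met
2. quality-control review 340 days ago vs limit 365 → met
3. condition 'performs genetic testing' holds; CLIA inspection 193 days ago vs limit 180 → not met
4. proficiency testing 48 days ago vs limit 60 → met
5. condition 'handles select agents' holds; personnel qualification records present → met
6. condition 'performs high-complexity testing' holds; instrument calibration 215 days ago vs limit 180 → not met
7. personnel competency assessment 34 days ago vs limit 30 → not met
Not met: 3, 6, 7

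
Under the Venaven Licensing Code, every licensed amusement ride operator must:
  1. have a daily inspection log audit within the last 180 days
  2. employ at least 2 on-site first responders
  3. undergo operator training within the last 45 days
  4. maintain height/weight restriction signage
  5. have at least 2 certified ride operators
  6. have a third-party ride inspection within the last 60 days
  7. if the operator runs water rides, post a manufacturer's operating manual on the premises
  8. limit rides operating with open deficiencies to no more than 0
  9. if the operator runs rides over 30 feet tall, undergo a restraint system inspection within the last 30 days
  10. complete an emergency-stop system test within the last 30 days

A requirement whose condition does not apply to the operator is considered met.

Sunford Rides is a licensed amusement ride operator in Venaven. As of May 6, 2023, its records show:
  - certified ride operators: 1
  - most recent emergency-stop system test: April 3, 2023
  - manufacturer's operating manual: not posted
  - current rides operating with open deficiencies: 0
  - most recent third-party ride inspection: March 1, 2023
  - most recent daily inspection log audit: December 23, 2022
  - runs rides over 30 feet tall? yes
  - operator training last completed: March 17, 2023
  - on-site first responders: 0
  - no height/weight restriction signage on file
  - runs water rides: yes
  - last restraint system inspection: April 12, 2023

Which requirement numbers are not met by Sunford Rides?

2, 3, 4, 5, 6, 7, 10

1. daily inspection log audit 134 days ago vs limit 180 → met
2. on-site first responders 0 < 2 → not met
3. operator training 50 days ago vs limit 45 → not met
4. height/weight restriction signage absent → not met
5. certified ride operators 1 < 2 → not met
6. third-party ride inspection 66 days ago vs limit 60 → not met
7. condition 'runs water rides' holds; manufacturer's operating manual absent → not met
8. rides operating with open deficiencies 0 ≤ 0 → met
9. condition 'runs rides over 30 feet tall' holds; restraint system inspection 24 days ago vs limit 30 → met
10. emergency-stop system test 33 days ago vs limit 30 → not met
Not met: 2, 3, 4, 5, 6, 7, 10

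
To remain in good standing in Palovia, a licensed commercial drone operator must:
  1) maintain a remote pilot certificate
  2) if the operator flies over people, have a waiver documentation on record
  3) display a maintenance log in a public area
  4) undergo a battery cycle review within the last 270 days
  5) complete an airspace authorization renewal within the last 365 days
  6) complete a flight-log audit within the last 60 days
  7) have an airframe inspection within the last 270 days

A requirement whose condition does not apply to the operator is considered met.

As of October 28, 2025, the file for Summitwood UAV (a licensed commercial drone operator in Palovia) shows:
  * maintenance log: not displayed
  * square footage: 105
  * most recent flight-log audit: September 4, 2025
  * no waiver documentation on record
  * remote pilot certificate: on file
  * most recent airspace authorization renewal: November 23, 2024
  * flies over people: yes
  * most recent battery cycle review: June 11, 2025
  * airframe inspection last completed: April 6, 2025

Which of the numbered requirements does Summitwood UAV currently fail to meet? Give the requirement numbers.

1. remote pilot certificate present → met
2. condition 'flies over people' holds; waiver documentation absent → not met
3. maintenance log absent → not met
4. battery cycle review 139 days ago vs limit 270 → met
5. airspace authorization renewal 339 days ago vs limit 365 → met
6. flight-log audit 54 days ago vs limit 60 → met
7. airframe inspection 205 days ago vs limit 270 → met
Not met: 2, 3

2, 3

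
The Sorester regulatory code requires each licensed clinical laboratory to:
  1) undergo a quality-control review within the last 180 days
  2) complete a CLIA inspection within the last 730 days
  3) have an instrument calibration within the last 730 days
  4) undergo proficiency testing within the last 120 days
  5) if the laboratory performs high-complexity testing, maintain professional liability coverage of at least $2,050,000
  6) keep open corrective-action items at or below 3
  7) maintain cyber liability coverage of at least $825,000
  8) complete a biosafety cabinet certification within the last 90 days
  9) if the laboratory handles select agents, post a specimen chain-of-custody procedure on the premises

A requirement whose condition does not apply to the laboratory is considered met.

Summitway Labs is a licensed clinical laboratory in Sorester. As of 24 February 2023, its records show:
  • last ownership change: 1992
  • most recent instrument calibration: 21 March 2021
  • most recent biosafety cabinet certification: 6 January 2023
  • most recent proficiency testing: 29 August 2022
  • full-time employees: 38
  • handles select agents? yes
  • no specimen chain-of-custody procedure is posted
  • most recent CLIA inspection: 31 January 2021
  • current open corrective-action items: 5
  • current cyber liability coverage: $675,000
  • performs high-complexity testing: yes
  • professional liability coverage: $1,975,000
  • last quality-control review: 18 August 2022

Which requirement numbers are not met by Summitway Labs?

1, 2, 4, 5, 6, 7, 9

1. quality-control review 190 days ago vs limit 180 → not met
2. CLIA inspection 754 days ago vs limit 730 → not met
3. instrument calibration 705 days ago vs limit 730 → met
4. proficiency testing 179 days ago vs limit 120 → not met
5. condition 'performs high-complexity testing' holds; professional liability coverage $1,975,000 < $2,050,000 → not met
6. open corrective-action items 5 > 3 → not met
7. cyber liability coverage $675,000 < $825,000 → not met
8. biosafety cabinet certification 49 days ago vs limit 90 → met
9. condition 'handles select agents' holds; specimen chain-of-custody procedure absent → not met
Not met: 1, 2, 4, 5, 6, 7, 9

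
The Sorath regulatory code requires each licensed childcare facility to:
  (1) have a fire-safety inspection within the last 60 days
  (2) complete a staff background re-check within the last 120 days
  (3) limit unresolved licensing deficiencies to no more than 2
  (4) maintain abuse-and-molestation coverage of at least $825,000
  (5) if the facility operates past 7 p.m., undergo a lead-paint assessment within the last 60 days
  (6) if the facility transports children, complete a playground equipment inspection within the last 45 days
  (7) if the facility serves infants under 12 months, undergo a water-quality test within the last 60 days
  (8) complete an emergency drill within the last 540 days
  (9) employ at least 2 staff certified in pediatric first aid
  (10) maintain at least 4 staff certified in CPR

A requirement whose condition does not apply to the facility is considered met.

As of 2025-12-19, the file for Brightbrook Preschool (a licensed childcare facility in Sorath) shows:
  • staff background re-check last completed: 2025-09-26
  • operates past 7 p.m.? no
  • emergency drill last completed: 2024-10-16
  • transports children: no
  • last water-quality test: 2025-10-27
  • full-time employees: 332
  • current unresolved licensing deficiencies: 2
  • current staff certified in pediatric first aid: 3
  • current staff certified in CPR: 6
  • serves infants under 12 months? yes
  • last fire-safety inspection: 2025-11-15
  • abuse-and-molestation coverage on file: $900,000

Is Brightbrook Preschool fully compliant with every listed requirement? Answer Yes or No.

1. fire-safety inspection 34 days ago vs limit 60 → met
2. staff background re-check 84 days ago vs limit 120 → met
3. unresolved licensing deficiencies 2 ≤ 2 → met
4. abuse-and-molestation coverage $900,000 ≥ $825,000 → met
5. condition 'operates past 7 p.m.' does not hold → requirement n/a → met
6. condition 'transports children' does not hold → requirement n/a → met
7. condition 'serves infants under 12 months' holds; water-quality test 53 days ago vs limit 60 → met
8. emergency drill 429 days ago vs limit 540 → met
9. staff certified in pediatric first aid 3 ≥ 2 → met
10. staff certified in CPR 6 ≥ 4 → met
All met.

Yes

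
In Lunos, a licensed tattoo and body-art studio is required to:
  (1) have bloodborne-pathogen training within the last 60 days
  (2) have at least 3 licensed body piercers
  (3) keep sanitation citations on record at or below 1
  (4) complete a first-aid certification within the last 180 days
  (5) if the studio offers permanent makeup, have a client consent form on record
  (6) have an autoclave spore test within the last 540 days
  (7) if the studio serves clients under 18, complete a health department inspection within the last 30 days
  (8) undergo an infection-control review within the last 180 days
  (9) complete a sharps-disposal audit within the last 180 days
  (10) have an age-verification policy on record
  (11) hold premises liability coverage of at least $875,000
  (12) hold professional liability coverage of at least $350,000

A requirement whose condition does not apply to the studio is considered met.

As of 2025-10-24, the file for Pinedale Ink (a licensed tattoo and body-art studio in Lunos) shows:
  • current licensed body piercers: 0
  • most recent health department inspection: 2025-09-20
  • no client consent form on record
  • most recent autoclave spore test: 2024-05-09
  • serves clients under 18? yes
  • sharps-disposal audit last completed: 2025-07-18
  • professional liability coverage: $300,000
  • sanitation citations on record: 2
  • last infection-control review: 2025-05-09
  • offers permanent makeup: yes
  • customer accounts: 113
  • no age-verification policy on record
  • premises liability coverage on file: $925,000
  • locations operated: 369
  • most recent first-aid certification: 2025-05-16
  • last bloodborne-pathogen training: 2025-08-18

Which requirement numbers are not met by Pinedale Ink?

1. bloodborne-pathogen training 67 days ago vs limit 60 → not met
2. licensed body piercers 0 < 3 → not met
3. sanitation citations on record 2 > 1 → not met
4. first-aid certification 161 days ago vs limit 180 → met
5. condition 'offers permanent makeup' holds; client consent form absent → not met
6. autoclave spore test 533 days ago vs limit 540 → met
7. condition 'serves clients under 18' holds; health department inspection 34 days ago vs limit 30 → not met
8. infection-control review 168 days ago vs limit 180 → met
9. sharps-disposal audit 98 days ago vs limit 180 → met
10. age-verification policy absent → not met
11. premises liability coverage $925,000 ≥ $875,000 → met
12. professional liability coverage $300,000 < $350,000 → not met
Not met: 1, 2, 3, 5, 7, 10, 12

1, 2, 3, 5, 7, 10, 12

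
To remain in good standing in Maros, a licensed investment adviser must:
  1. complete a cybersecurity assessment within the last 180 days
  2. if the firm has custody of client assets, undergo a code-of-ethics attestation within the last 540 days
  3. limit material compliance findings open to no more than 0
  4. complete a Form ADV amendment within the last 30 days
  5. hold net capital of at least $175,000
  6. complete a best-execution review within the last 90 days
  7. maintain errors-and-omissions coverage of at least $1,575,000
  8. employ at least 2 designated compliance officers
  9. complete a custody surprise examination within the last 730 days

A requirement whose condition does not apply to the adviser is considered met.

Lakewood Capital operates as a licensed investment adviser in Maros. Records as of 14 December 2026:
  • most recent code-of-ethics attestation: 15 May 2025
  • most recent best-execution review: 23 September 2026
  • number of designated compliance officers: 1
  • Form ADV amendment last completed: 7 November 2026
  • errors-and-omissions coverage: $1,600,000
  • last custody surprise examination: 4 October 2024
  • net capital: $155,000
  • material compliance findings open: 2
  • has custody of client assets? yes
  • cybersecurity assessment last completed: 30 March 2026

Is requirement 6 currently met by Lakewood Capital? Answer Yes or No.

Yes

6. best-execution review 82 days ago vs limit 90 → met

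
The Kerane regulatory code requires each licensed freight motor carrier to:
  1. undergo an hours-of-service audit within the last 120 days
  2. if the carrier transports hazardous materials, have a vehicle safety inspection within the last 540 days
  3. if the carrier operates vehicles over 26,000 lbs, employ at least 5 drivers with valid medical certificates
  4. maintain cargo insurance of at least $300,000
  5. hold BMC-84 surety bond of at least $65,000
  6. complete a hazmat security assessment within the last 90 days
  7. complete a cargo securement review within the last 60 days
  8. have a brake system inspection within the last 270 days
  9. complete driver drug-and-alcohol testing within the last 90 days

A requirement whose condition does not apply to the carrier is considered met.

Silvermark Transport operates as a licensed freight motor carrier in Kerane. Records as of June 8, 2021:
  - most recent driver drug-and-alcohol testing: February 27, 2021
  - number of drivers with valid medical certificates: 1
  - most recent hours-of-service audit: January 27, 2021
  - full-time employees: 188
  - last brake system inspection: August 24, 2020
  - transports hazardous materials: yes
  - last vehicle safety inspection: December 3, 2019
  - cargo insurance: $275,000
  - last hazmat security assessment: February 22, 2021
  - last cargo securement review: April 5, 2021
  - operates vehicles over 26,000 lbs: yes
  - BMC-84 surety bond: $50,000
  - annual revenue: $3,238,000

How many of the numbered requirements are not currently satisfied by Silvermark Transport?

9

1. hours-of-service audit 132 days ago vs limit 120 → not met
2. condition 'transports hazardous materials' holds; vehicle safety inspection 553 days ago vs limit 540 → not met
3. condition 'operates vehicles over 26,000 lbs' holds; drivers with valid medical certificates 1 < 5 → not met
4. cargo insurance $275,000 < $300,000 → not met
5. BMC-84 surety bond $50,000 < $65,000 → not met
6. hazmat security assessment 106 days ago vs limit 90 → not met
7. cargo securement review 64 days ago vs limit 60 → not met
8. brake system inspection 288 days ago vs limit 270 → not met
9. driver drug-and-alcohol testing 101 days ago vs limit 90 → not met
Not met: 9 of 9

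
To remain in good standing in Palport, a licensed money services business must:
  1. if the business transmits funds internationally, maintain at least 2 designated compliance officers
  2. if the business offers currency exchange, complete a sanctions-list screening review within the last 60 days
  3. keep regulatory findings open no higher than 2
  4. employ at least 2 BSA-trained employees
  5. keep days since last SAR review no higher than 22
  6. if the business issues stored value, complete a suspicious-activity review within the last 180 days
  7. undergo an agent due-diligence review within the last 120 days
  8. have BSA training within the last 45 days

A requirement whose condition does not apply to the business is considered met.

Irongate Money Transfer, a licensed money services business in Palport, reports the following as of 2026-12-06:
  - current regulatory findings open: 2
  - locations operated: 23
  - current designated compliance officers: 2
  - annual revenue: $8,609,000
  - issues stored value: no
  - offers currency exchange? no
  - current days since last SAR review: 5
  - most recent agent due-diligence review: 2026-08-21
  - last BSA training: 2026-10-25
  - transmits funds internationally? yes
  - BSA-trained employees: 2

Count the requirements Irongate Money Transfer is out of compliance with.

1. condition 'transmits funds internationally' holds; designated compliance officers 2 ≥ 2 → met
2. condition 'offers currency exchange' does not hold → requirement n/a → met
3. regulatory findings open 2 ≤ 2 → met
4. BSA-trained employees 2 ≥ 2 → met
5. days since last SAR review 5 ≤ 22 → met
6. condition 'issues stored value' does not hold → requirement n/a → met
7. agent due-diligence review 107 days ago vs limit 120 → met
8. BSA training 42 days ago vs limit 45 → met
Not met: 0 of 8

0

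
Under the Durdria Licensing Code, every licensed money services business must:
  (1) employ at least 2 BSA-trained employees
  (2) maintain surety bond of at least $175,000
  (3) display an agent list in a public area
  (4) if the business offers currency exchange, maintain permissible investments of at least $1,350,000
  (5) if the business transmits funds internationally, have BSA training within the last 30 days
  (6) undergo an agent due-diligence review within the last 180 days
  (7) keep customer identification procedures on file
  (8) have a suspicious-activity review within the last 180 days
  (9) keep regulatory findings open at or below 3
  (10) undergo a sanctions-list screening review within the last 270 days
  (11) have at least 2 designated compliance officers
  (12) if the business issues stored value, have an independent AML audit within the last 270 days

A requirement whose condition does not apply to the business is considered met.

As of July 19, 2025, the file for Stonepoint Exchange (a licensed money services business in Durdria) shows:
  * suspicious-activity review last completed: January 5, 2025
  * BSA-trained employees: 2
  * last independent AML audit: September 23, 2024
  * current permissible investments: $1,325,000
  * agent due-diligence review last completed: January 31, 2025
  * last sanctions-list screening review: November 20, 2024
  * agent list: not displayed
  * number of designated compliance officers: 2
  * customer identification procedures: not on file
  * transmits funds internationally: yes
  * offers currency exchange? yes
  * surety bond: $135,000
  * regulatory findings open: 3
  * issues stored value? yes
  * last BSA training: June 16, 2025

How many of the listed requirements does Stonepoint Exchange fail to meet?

1. BSA-trained employees 2 ≥ 2 → met
2. surety bond $135,000 < $175,000 → not met
3. agent list absent → not met
4. condition 'offers currency exchange' holds; permissible investments $1,325,000 < $1,350,000 → not met
5. condition 'transmits funds internationally' holds; BSA training 33 days ago vs limit 30 → not met
6. agent due-diligence review 169 days ago vs limit 180 → met
7. customer identification procedures absent → not met
8. suspicious-activity review 195 days ago vs limit 180 → not met
9. regulatory findings open 3 ≤ 3 → met
10. sanctions-list screening review 241 days ago vs limit 270 → met
11. designated compliance officers 2 ≥ 2 → met
12. condition 'issues stored value' holds; independent AML audit 299 days ago vs limit 270 → not met
Not met: 7 of 12

7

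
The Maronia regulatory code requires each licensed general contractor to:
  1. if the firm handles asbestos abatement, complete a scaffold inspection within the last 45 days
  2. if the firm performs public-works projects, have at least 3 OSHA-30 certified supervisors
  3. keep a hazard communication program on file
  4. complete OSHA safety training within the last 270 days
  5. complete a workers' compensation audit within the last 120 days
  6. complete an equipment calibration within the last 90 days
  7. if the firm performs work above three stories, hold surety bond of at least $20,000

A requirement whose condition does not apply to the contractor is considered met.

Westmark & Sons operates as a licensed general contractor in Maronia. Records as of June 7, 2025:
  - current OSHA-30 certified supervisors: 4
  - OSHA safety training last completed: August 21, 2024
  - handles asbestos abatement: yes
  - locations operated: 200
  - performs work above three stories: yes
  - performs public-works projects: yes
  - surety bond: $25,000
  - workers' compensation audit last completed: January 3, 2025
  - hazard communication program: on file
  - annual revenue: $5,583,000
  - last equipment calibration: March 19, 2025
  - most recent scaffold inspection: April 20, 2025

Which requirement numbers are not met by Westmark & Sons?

1. condition 'handles asbestos abatement' holds; scaffold inspection 48 days ago vs limit 45 → not met
2. condition 'performs public-works projects' holds; OSHA-30 certified supervisors 4 ≥ 3 → met
3. hazard communication program present → met
4. OSHA safety training 290 days ago vs limit 270 → not met
5. workers' compensation audit 155 days ago vs limit 120 → not met
6. equipment calibration 80 days ago vs limit 90 → met
7. condition 'performs work above three stories' holds; surety bond $25,000 ≥ $20,000 → met
Not met: 1, 4, 5

1, 4, 5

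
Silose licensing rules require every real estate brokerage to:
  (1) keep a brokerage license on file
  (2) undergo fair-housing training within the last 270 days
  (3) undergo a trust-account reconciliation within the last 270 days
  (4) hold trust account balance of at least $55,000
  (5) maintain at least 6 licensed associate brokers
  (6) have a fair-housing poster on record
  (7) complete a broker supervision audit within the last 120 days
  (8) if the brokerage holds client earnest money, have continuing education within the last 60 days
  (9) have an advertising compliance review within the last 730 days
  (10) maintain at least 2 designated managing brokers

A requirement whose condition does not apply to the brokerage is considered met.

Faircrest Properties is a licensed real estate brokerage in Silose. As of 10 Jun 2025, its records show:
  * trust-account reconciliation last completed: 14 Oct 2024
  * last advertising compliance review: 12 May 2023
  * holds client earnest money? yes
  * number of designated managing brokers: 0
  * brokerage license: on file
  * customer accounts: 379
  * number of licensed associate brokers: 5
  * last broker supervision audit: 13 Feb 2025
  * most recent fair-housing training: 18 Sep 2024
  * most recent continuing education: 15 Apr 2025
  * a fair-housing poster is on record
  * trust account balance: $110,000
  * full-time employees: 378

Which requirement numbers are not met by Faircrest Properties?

5, 9, 10

1. brokerage license present → met
2. fair-housing training 265 days ago vs limit 270 → met
3. trust-account reconciliation 239 days ago vs limit 270 → met
4. trust account balance $110,000 ≥ $55,000 → met
5. licensed associate brokers 5 < 6 → not met
6. fair-housing poster present → met
7. broker supervision audit 117 days ago vs limit 120 → met
8. condition 'holds client earnest money' holds; continuing education 56 days ago vs limit 60 → met
9. advertising compliance review 760 days ago vs limit 730 → not met
10. designated managing brokers 0 < 2 → not met
Not met: 5, 9, 10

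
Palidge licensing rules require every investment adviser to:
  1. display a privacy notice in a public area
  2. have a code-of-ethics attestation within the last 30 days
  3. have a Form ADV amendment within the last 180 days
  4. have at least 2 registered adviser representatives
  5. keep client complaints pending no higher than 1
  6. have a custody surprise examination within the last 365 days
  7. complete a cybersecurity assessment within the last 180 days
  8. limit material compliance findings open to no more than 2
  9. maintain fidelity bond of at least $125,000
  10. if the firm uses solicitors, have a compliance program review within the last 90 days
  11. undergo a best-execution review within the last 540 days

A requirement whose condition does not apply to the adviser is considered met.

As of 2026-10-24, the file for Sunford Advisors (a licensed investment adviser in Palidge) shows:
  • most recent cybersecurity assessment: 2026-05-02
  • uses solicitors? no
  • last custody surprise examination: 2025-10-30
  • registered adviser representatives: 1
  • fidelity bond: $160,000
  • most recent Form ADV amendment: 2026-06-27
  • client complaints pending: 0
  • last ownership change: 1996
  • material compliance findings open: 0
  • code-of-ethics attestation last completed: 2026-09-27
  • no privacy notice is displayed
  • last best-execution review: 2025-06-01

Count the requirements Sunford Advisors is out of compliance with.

1. privacy notice absent → not met
2. code-of-ethics attestation 27 days ago vs limit 30 → met
3. Form ADV amendment 119 days ago vs limit 180 → met
4. registered adviser representatives 1 < 2 → not met
5. client complaints pending 0 ≤ 1 → met
6. custody surprise examination 359 days ago vs limit 365 → met
7. cybersecurity assessment 175 days ago vs limit 180 → met
8. material compliance findings open 0 ≤ 2 → met
9. fidelity bond $160,000 ≥ $125,000 → met
10. condition 'uses solicitors' does not hold → requirement n/a → met
11. best-execution review 510 days ago vs limit 540 → met
Not met: 2 of 11

2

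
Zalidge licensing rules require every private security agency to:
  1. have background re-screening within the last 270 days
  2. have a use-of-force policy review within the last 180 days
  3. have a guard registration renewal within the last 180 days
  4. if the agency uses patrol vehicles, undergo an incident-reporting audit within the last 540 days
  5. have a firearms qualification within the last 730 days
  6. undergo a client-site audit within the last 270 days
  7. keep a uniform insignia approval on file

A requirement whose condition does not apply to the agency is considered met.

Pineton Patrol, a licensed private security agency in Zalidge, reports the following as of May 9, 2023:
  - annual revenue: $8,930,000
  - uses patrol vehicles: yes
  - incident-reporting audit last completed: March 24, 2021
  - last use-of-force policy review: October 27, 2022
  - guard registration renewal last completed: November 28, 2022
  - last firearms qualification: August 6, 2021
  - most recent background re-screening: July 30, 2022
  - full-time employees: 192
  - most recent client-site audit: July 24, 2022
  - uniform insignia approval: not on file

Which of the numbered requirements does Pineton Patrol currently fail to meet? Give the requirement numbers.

1, 2, 4, 6, 7

1. background re-screening 283 days ago vs limit 270 → not met
2. use-of-force policy review 194 days ago vs limit 180 → not met
3. guard registration renewal 162 days ago vs limit 180 → met
4. condition 'uses patrol vehicles' holds; incident-reporting audit 776 days ago vs limit 540 → not met
5. firearms qualification 641 days ago vs limit 730 → met
6. client-site audit 289 days ago vs limit 270 → not met
7. uniform insignia approval absent → not met
Not met: 1, 2, 4, 6, 7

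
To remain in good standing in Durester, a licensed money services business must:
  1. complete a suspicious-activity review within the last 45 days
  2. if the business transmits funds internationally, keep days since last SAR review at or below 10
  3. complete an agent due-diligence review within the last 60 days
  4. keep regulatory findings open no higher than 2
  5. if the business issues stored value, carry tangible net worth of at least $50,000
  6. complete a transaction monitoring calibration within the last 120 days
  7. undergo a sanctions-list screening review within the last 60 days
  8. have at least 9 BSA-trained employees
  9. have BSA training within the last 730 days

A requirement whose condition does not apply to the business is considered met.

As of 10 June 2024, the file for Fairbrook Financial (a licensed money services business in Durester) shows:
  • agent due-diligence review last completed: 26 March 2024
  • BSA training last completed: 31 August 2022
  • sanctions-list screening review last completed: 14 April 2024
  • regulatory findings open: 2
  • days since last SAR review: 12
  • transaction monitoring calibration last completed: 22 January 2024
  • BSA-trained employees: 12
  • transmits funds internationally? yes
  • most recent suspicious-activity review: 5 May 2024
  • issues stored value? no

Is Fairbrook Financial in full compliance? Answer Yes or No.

1. suspicious-activity review 36 days ago vs limit 45 → met
2. condition 'transmits funds internationally' holds; days since last SAR review 12 > 10 → not met
3. agent due-diligence review 76 days ago vs limit 60 → not met
4. regulatory findings open 2 ≤ 2 → met
5. condition 'issues stored value' does not hold → requirement n/a → met
6. transaction monitoring calibration 140 days ago vs limit 120 → not met
7. sanctions-list screening review 57 days ago vs limit 60 → met
8. BSA-trained employees 12 ≥ 9 → met
9. BSA training 649 days ago vs limit 730 → met
Not met: 2, 3, 6

No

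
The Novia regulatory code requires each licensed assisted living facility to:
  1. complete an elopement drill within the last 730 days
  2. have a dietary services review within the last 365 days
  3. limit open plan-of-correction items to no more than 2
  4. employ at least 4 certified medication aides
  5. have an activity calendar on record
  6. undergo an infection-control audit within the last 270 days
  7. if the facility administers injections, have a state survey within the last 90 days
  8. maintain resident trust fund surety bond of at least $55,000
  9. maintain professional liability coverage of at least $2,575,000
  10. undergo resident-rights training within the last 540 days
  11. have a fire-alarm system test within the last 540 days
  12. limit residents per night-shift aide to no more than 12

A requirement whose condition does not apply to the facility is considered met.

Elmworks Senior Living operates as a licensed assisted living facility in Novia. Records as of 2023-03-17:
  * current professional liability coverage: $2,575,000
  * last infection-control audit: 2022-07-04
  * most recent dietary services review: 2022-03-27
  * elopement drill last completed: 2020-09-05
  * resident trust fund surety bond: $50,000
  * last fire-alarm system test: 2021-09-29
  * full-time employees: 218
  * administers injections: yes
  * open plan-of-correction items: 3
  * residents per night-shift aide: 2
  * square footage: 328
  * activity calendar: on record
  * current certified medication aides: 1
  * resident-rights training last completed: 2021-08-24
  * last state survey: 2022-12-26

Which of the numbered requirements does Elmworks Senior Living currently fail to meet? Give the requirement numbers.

1. elopement drill 923 days ago vs limit 730 → not met
2. dietary services review 355 days ago vs limit 365 → met
3. open plan-of-correction items 3 > 2 → not met
4. certified medication aides 1 < 4 → not met
5. activity calendar present → met
6. infection-control audit 256 days ago vs limit 270 → met
7. condition 'administers injections' holds; state survey 81 days ago vs limit 90 → met
8. resident trust fund surety bond $50,000 < $55,000 → not met
9. professional liability coverage $2,575,000 ≥ $2,575,000 → met
10. resident-rights training 570 days ago vs limit 540 → not met
11. fire-alarm system test 534 days ago vs limit 540 → met
12. residents per night-shift aide 2 ≤ 12 → met
Not met: 1, 3, 4, 8, 10

1, 3, 4, 8, 10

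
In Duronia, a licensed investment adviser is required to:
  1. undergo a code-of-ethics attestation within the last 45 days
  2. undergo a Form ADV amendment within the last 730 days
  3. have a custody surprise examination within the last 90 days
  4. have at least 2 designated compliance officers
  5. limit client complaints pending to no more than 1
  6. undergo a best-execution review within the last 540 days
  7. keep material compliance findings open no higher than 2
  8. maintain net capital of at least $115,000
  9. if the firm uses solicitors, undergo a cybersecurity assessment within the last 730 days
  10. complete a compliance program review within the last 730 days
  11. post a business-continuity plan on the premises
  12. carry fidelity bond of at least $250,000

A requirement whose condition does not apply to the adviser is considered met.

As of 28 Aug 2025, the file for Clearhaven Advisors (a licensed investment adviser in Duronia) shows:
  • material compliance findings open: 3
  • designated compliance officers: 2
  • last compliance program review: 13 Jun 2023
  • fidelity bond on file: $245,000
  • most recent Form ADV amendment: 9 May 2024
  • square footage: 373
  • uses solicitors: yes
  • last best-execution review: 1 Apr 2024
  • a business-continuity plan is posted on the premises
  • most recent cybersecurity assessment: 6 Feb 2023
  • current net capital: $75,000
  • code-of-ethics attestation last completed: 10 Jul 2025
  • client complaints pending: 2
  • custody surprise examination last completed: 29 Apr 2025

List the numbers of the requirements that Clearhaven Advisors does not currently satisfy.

1, 3, 5, 7, 8, 9, 10, 12

1. code-of-ethics attestation 49 days ago vs limit 45 → not met
2. Form ADV amendment 476 days ago vs limit 730 → met
3. custody surprise examination 121 days ago vs limit 90 → not met
4. designated compliance officers 2 ≥ 2 → met
5. client complaints pending 2 > 1 → not met
6. best-execution review 514 days ago vs limit 540 → met
7. material compliance findings open 3 > 2 → not met
8. net capital $75,000 < $115,000 → not met
9. condition 'uses solicitors' holds; cybersecurity assessment 934 days ago vs limit 730 → not met
10. compliance program review 807 days ago vs limit 730 → not met
11. business-continuity plan present → met
12. fidelity bond $245,000 < $250,000 → not met
Not met: 1, 3, 5, 7, 8, 9, 10, 12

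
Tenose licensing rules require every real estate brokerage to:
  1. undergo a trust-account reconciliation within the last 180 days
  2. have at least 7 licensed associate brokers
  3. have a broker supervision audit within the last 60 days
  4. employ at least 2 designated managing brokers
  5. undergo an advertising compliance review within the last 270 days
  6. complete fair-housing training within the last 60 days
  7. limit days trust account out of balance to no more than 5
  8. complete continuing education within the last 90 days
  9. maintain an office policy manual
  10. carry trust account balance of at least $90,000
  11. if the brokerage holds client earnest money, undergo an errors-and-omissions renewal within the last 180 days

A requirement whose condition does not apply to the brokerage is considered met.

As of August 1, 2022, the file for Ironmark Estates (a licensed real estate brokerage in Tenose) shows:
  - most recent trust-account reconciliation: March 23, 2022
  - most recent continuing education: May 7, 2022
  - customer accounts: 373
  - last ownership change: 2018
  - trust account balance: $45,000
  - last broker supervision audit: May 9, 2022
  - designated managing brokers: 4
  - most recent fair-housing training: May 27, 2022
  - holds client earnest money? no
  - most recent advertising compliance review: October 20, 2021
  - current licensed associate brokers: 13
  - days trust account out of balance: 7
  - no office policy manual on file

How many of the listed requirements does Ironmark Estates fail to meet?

1. trust-account reconciliation 131 days ago vs limit 180 → met
2. licensed associate brokers 13 ≥ 7 → met
3. broker supervision audit 84 days ago vs limit 60 → not met
4. designated managing brokers 4 ≥ 2 → met
5. advertising compliance review 285 days ago vs limit 270 → not met
6. fair-housing training 66 days ago vs limit 60 → not met
7. days trust account out of balance 7 > 5 → not met
8. continuing education 86 days ago vs limit 90 → met
9. office policy manual absent → not met
10. trust account balance $45,000 < $90,000 → not met
11. condition 'holds client earnest money' does not hold → requirement n/a → met
Not met: 6 of 11

6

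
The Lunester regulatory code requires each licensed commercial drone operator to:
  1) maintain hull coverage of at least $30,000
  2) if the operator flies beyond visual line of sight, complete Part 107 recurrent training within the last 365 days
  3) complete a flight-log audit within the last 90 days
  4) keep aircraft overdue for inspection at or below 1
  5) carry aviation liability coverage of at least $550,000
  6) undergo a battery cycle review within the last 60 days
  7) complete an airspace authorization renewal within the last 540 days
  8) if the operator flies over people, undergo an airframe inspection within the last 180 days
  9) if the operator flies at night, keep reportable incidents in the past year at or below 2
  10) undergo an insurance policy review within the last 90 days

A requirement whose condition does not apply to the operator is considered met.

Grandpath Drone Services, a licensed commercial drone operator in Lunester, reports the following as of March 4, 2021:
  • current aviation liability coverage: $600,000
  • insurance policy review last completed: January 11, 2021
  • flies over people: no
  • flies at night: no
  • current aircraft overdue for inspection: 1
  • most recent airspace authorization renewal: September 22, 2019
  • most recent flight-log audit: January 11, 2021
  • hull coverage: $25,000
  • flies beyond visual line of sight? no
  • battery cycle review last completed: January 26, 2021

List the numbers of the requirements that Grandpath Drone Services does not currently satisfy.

1

1. hull coverage $25,000 < $30,000 → not met
2. condition 'flies beyond visual line of sight' does not hold → requirement n/a → met
3. flight-log audit 52 days ago vs limit 90 → met
4. aircraft overdue for inspection 1 ≤ 1 → met
5. aviation liability coverage $600,000 ≥ $550,000 → met
6. battery cycle review 37 days ago vs limit 60 → met
7. airspace authorization renewal 529 days ago vs limit 540 → met
8. condition 'flies over people' does not hold → requirement n/a → met
9. condition 'flies at night' does not hold → requirement n/a → met
10. insurance policy review 52 days ago vs limit 90 → met
Not met: 1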